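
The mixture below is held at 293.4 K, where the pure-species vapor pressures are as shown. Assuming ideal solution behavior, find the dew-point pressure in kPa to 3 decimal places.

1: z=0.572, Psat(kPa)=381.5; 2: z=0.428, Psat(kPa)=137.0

Pdew = 216.290 kPa

At the dew point ψ → 1, so Σzᵢ/Kᵢ = 1 with Kᵢ = Pᵢˢᵃᵗ/P ⇒ 1/P = Σzᵢ/Pᵢˢᵃᵗ.
1/P = 0.572/381.5 + 0.428/137.0 = 0.004623 ⇒ P = 216.290 kPa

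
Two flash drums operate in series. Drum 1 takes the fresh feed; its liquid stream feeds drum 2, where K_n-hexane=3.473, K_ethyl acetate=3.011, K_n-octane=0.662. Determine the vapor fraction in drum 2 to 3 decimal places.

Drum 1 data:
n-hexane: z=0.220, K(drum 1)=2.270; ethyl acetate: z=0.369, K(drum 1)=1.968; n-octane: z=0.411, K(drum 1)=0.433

Drum 1:
Material balance + equilibrium reduce to Σ zᵢ(Kᵢ−1)/(1+ψ₁(Kᵢ−1)) = 0.
Check two-phase: ΣzᵢKᵢ = 1.404 > 1 and Σzᵢ/Kᵢ = 1.234 > 1, so g(0) = 0.404 > 0 and g(1) = -0.234 < 0.
Iterate (Newton) starting at ψ₁ = 0.69:
  ψ₁ = 0.690: g = -0.0197, g' = -0.582 → ψ₁ = 0.656
Converged at ψ₁ = 0.656.
Drum-1 compositions:
  n-hexane: x = 0.120, y = 0.272
  ethyl acetate: x = 0.226, y = 0.444
  n-octane: x = 0.654, y = 0.283
Drum-2 feed = drum-1 liquid: z₂ = (0.1200, 0.2257, 0.6542).
Drum 2:
Let ψ₂ = V/F and solve Σ zᵢ(Kᵢ−1)/(1+ψ₂(Kᵢ−1)) = 0.
Feasibility: ΣzᵢKᵢ = 1.530, Σzᵢ/Kᵢ = 1.098 — both > 1, two phases present.
Newton–Raphson from ψ₂ = 0.5:
  ψ₂ = 0.500: g = 0.0930, g' = -0.482 → ψ₂ = 0.693
  ψ₂ = 0.693: g = 0.0103, g' = -0.387 → ψ₂ = 0.720
Converged at ψ₂ = 0.720.
  n-hexane: x = 0.043, y = 0.150
  ethyl acetate: x = 0.092, y = 0.278
  n-octane: x = 0.865, y = 0.572

V/F (drum 2) = 0.720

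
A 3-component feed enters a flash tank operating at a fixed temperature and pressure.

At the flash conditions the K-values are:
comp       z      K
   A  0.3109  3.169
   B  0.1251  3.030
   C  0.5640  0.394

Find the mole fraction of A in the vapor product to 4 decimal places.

y_A = 0.4962

Newton–Raphson from ψ = 0.5:
  ψ = 0.5000: g = -0.04083, g' = -0.8899 → ψ = 0.4541
  ψ = 0.4541: g = 0.00031, g' = -0.9050 → ψ = 0.4545
Converged at ψ = 0.4545.
Compositions from xᵢ = zᵢ/(1+ψ(Kᵢ−1)), yᵢ = Kᵢxᵢ:
  A: x = 0.1566, y = 0.4962
  B: x = 0.0651, y = 0.1972
  C: x = 0.7784, y = 0.3067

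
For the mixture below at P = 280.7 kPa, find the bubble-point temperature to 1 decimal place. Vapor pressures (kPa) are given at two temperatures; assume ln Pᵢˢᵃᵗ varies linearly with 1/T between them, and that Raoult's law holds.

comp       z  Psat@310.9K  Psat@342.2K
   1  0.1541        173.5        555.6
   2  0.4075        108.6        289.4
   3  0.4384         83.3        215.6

Bubble-point temperature: ΣzᵢPᵢˢᵃᵗ(T) = P. Interpolate ln Pᵢˢᵃᵗ = aᵢ + bᵢ/T.
  T = 310.9 K: ΣzᵢPᵢˢᵃᵗ = 107.51 kPa
  T = 342.2 K: ΣzᵢPᵢˢᵃᵗ = 298.07 kPa
  T = 326.5 K: ΣzᵢPᵢˢᵃᵗ = 182.96 kPa
  T = 334.4 K: ΣzᵢPᵢˢᵃᵗ = 235.18 kPa
  T = 338.3 K: ΣzᵢPᵢˢᵃᵗ = 265.11 kPa
  T = 340.2 K: ΣzᵢPᵢˢᵃᵗ = 280.78 kPa
Interpolating between 338.3 K and 340.2 K gives T ≈ 340.2 K.

T = 340.2 K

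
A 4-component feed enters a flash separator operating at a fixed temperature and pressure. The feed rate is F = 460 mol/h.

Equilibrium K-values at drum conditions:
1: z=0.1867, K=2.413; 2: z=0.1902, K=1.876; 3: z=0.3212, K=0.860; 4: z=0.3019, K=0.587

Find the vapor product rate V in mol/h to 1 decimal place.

Let β = V/F and solve Σ zᵢ(Kᵢ−1)/(1+β(Kᵢ−1)) = 0.
g(0) = ΣzᵢKᵢ − 1 = 0.2608 and g(1) = 1 − Σzᵢ/Kᵢ = -0.0666, so a root lies in (0, 1).
Newton iteration, β⁰ = 0.63:
  β = 0.6300: g = 0.02908, g' = -0.2666 → β = 0.7391
  β = 0.7391: g = 0.00056, g' = -0.2575 → β = 0.7412
Converged at β = 0.7412.
Then V = β·F = 0.7412·460 = 341.0 mol/h and L = F − V = 119.0 mol/h.

V = 341.0 mol/h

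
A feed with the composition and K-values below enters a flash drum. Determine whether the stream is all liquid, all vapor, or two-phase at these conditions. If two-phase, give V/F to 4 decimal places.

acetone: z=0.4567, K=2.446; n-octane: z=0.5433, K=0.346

ΣzᵢKᵢ = 1.3051; Σzᵢ/Kᵢ = 1.7569.
Both exceed 1, so a two-phase solution exists.
Material balance + equilibrium reduce to Σ zᵢ(Kᵢ−1)/(1+ψ(Kᵢ−1)) = 0.
Binary case is linear: z₁(K₁−1)(1+ψ(K₂−1)) + z₂(K₂−1)(1+ψ(K₁−1)) = 0
⇒ ψ = [z₁(K₁−1)+z₂(K₂−1)] / [−(K₁−1)(K₂−1)] = 0.30507/0.94568 = 0.3226

two-phase, V/F = 0.3226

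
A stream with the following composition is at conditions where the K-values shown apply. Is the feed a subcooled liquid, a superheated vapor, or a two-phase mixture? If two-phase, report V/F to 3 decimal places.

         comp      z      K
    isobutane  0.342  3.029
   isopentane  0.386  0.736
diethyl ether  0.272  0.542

two-phase, V/F = 0.647

ΣzᵢKᵢ = 1.467; Σzᵢ/Kᵢ = 1.139.
Both exceed 1, so a two-phase solution exists.
Rachford–Rice: g(ψ) = Σ zᵢ(Kᵢ−1)/(1+ψ(Kᵢ−1)) = 0.
Newton iteration, ψ⁰ = 0.52:
  ψ = 0.520: g = 0.0560, g' = -0.468 → ψ = 0.640
  ψ = 0.640: g = 0.0031, g' = -0.420 → ψ = 0.647
Converged at ψ = 0.647.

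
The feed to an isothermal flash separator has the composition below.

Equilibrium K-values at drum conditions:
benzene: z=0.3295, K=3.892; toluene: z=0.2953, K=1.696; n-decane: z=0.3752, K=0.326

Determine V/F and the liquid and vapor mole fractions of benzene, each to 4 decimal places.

V/F = 0.6736, x_benzene = 0.1118, y_benzene = 0.4350

Rachford–Rice: g(V/F) = Σ zᵢ(Kᵢ−1)/(1+V/F(Kᵢ−1)) = 0.
Feasibility: ΣzᵢKᵢ = 1.9056, Σzᵢ/Kᵢ = 1.4097 — both > 1, two phases present.
Newton iteration, V/F⁰ = 0.53:
  V/F = 0.5300: g = 0.13296, g' = -0.9185 → V/F = 0.6748
  V/F = 0.6748: g = -0.00111, g' = -0.9560 → V/F = 0.6736
Converged at V/F = 0.6736.
Compositions from xᵢ = zᵢ/(1+V/F(Kᵢ−1)), yᵢ = Kᵢxᵢ:
  benzene: x = 0.1118, y = 0.4350
  toluene: x = 0.2010, y = 0.3410
  n-decane: x = 0.6872, y = 0.2240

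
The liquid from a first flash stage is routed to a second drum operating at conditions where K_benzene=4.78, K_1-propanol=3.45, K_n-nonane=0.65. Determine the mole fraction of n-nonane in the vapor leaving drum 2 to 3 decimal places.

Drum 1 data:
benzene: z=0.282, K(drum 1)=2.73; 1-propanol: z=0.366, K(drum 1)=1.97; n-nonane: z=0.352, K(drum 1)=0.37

y_n-nonane (drum 2) = 0.579

Drum 1:
Newton–Raphson from ψ₁ = 0.51:
  ψ₁ = 0.510: g = 0.1700, g' = -0.696 → ψ₁ = 0.754
  ψ₁ = 0.754: g = -0.0059, g' = -0.781 → ψ₁ = 0.747
Converged at ψ₁ = 0.747.
Drum-1 compositions:
  benzene: x = 0.123, y = 0.336
  1-propanol: x = 0.212, y = 0.418
  n-nonane: x = 0.665, y = 0.246
Drum-2 feed = drum-1 liquid: z₂ = (0.1230, 0.2123, 0.6647).
Drum 2:
Let ψ₂ = V/F and solve Σ zᵢ(Kᵢ−1)/(1+ψ₂(Kᵢ−1)) = 0.
Feasibility: ΣzᵢKᵢ = 1.753, Σzᵢ/Kᵢ = 1.110 — both > 1, two phases present.
Newton–Raphson from ψ₂ = 0.46:
  ψ₂ = 0.460: g = 0.1370, g' = -0.632 → ψ₂ = 0.677
  ψ₂ = 0.677: g = 0.0214, g' = -0.459 → ψ₂ = 0.724
  ψ₂ = 0.724: g = 0.0005, g' = -0.438 → ψ₂ = 0.725
Converged at ψ₂ = 0.725.
  benzene: x = 0.033, y = 0.157
  1-propanol: x = 0.076, y = 0.264
  n-nonane: x = 0.891, y = 0.579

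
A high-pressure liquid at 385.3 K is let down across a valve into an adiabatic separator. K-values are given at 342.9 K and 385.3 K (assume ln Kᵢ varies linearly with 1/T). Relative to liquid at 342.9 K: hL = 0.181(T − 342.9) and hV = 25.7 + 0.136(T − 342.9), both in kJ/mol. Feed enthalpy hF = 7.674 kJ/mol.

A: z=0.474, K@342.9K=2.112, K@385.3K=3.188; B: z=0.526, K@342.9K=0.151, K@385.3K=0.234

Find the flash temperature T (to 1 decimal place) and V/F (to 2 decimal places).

T = 356.4 K, V/F = 0.21

Adiabatic flash: solve Rachford–Rice at each trial T, then check hF = ψ·hV(T) + (1−ψ)·hL(T).
  T = 342.9 K: K = (2.112, 0.151), RR gives ψ = 0.085, H_out = 2.192 kJ/mol
  T = 385.3 K: K = (3.188, 0.234), RR gives ψ = 0.378, H_out = 16.677 kJ/mol
  T = 364.1 K: K = (2.626, 0.190), RR gives ψ = 0.262, H_out = 10.320 kJ/mol
  T = 353.5 K: K = (2.363, 0.170), RR gives ψ = 0.185, H_out = 6.590 kJ/mol
  T = 358.8 K: K = (2.493, 0.180), RR gives ψ = 0.226, H_out = 8.520 kJ/mol
  T = 356.1 K: K = (2.426, 0.175), RR gives ψ = 0.206, H_out = 7.555 kJ/mol
  T = 357.5 K: K = (2.461, 0.178), RR gives ψ = 0.216, H_out = 8.059 kJ/mol
Linear interpolation between T = 356.1 (H_out = 7.555) and T = 357.5 (H_out = 8.059) on hF = 7.674 gives T ≈ 356.4 K, at which ψ = 0.21.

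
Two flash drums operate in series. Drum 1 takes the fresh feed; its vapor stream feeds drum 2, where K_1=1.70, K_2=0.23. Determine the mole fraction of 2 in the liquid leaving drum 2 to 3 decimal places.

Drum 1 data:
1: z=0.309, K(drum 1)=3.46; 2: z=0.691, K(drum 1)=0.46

Drum 1:
Rachford–Rice: g(ψ₁) = Σ zᵢ(Kᵢ−1)/(1+ψ₁(Kᵢ−1)) = 0.
g(0) = ΣzᵢKᵢ − 1 = 0.387 and g(1) = 1 − Σzᵢ/Kᵢ = -0.591, so a root lies in (0, 1).
Newton iteration, ψ₁⁰ = 0.5:
  ψ₁ = 0.500: g = -0.1703, g' = -0.754 → ψ₁ = 0.274
  ψ₁ = 0.274: g = 0.0159, g' = -0.944 → ψ₁ = 0.291
Converged at ψ₁ = 0.291.
Drum-1 compositions:
  1: x = 0.180, y = 0.623
  2: x = 0.820, y = 0.377
Drum-2 feed = drum-1 vapor: z₂ = (0.6228, 0.3772).
Drum 2:
Binary case is linear: z₁(K₁−1)(1+ψ₂(K₂−1)) + z₂(K₂−1)(1+ψ₂(K₁−1)) = 0
⇒ ψ₂ = [z₁(K₁−1)+z₂(K₂−1)] / [−(K₁−1)(K₂−1)] = 0.1455/0.5390 = 0.270
  1: x = 0.524, y = 0.890
  2: x = 0.476, y = 0.110

x_2 (drum 2) = 0.476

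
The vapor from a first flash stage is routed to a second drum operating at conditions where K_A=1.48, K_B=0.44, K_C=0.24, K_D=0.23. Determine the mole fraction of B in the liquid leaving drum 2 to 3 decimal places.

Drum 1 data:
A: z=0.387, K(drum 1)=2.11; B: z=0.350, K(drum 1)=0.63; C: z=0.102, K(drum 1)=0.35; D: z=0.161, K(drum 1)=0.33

Drum 1:
Material balance + equilibrium reduce to Σ zᵢ(Kᵢ−1)/(1+ψ₁(Kᵢ−1)) = 0.
Check two-phase: ΣzᵢKᵢ = 1.126 > 1 and Σzᵢ/Kᵢ = 1.518 > 1, so g(0) = 0.126 > 0 and g(1) = -0.518 < 0.
Newton–Raphson from ψ₁ = 0.5:
  ψ₁ = 0.500: g = -0.1431, g' = -0.527 → ψ₁ = 0.229
  ψ₁ = 0.229: g = -0.0041, g' = -0.521 → ψ₁ = 0.221
Converged at ψ₁ = 0.221.
Drum-1 compositions:
  A: x = 0.311, y = 0.656
  B: x = 0.381, y = 0.240
  C: x = 0.119, y = 0.042
  D: x = 0.189, y = 0.062
Drum-2 feed = drum-1 vapor: z₂ = (0.6559, 0.2401, 0.0417, 0.0624).
Drum 2:
Iterate (Newton) starting at ψ₂ = 0.4:
  ψ₂ = 0.400: g = -0.0241, g' = -0.358 → ψ₂ = 0.333
  ψ₂ = 0.333: g = -0.0008, g' = -0.336 → ψ₂ = 0.331
Converged at ψ₂ = 0.330.
  A: x = 0.566, y = 0.838
  B: x = 0.295, y = 0.130
  C: x = 0.056, y = 0.013
  D: x = 0.084, y = 0.019

x_B (drum 2) = 0.295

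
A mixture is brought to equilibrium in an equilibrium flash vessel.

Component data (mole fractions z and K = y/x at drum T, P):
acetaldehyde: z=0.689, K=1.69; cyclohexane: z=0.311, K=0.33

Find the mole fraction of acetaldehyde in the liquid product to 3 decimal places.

Material balance + equilibrium reduce to Σ zᵢ(Kᵢ−1)/(1+ψ(Kᵢ−1)) = 0.
Feasibility: ΣzᵢKᵢ = 1.267, Σzᵢ/Kᵢ = 1.350 — both > 1, two phases present.
Iterate (Newton) starting at ψ = 0.5:
  ψ = 0.500: g = 0.0401, g' = -0.497 → ψ = 0.581
  ψ = 0.581: g = -0.0017, g' = -0.541 → ψ = 0.578
Converged at ψ = 0.578.
Compositions from xᵢ = zᵢ/(1+ψ(Kᵢ−1)), yᵢ = Kᵢxᵢ:
  acetaldehyde: x = 0.493, y = 0.833
  cyclohexane: x = 0.507, y = 0.167

x_acetaldehyde = 0.493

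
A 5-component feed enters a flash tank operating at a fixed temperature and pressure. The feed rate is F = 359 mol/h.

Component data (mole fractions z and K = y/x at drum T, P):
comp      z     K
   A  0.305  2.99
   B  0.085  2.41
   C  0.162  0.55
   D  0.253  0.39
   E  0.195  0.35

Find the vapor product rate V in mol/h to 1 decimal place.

V = 121.9 mol/h

Rachford–Rice: g(ψ) = Σ zᵢ(Kᵢ−1)/(1+ψ(Kᵢ−1)) = 0.
Feasibility: ΣzᵢKᵢ = 1.373, Σzᵢ/Kᵢ = 1.638 — both > 1, two phases present.
Newton iteration, ψ⁰ = 0.5:
  ψ = 0.500: g = -0.1294, g' = -0.792 → ψ = 0.337
  ψ = 0.337: g = 0.0024, g' = -0.840 → ψ = 0.339
Converged at ψ = 0.339.
Then V = ψ·F = 0.3394·359 = 121.9 mol/h and L = F − V = 237.1 mol/h.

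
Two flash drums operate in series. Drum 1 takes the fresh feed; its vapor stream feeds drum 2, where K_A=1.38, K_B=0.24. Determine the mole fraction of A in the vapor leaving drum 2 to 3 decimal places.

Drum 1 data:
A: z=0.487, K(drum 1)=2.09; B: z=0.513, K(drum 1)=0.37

y_A (drum 2) = 0.920

Drum 1:
Material balance + equilibrium reduce to Σ zᵢ(Kᵢ−1)/(1+ψ₁(Kᵢ−1)) = 0.
g(0) = ΣzᵢKᵢ − 1 = 0.208 and g(1) = 1 − Σzᵢ/Kᵢ = -0.620, so a root lies in (0, 1).
Binary case is linear: z₁(K₁−1)(1+ψ₁(K₂−1)) + z₂(K₂−1)(1+ψ₁(K₁−1)) = 0
⇒ ψ₁ = [z₁(K₁−1)+z₂(K₂−1)] / [−(K₁−1)(K₂−1)] = 0.2076/0.6867 = 0.302
Drum-1 compositions:
  A: x = 0.366, y = 0.766
  B: x = 0.634, y = 0.234
Drum-2 feed = drum-1 vapor: z₂ = (0.7655, 0.2345).
Drum 2:
Newton iteration, ψ₂⁰ = 0.5:
  ψ₂ = 0.500: g = -0.0430, g' = -0.430 → ψ₂ = 0.400
  ψ₂ = 0.400: g = -0.0036, g' = -0.363 → ψ₂ = 0.390
Converged at ψ₂ = 0.390.
  A: x = 0.667, y = 0.920
  B: x = 0.333, y = 0.080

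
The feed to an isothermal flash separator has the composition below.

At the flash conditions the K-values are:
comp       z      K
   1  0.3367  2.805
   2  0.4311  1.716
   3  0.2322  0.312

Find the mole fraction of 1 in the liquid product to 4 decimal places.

x_1 = 0.1283

Material balance + equilibrium reduce to Σ zᵢ(Kᵢ−1)/(1+V/F(Kᵢ−1)) = 0.
Check two-phase: ΣzᵢKᵢ = 1.7567 > 1 and Σzᵢ/Kᵢ = 1.1155 > 1, so g(0) = 0.7567 > 0 and g(1) = -0.1155 < 0.
Iterate (Newton) starting at V/F = 0.5:
  V/F = 0.5000: g = 0.30321, g' = -0.6783 → V/F = 0.9470
  V/F = 0.9470: g = -0.05020, g' = -1.1331 → V/F = 0.9027
  V/F = 0.9027: g = -0.00296, g' = -1.0056 → V/F = 0.8998
Converged at V/F = 0.8998.
Compositions from xᵢ = zᵢ/(1+V/F(Kᵢ−1)), yᵢ = Kᵢxᵢ:
  1: x = 0.1283, y = 0.3599
  2: x = 0.2622, y = 0.4499
  3: x = 0.6095, y = 0.1902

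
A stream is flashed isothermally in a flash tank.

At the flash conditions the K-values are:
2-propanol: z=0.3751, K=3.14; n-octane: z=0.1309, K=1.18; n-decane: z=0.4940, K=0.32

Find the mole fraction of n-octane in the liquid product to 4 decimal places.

x_n-octane = 0.1223

Let ψ = V/F and solve Σ zᵢ(Kᵢ−1)/(1+ψ(Kᵢ−1)) = 0.
Check two-phase: ΣzᵢKᵢ = 1.4904 > 1 and Σzᵢ/Kᵢ = 1.7741 > 1, so g(0) = 0.4904 > 0 and g(1) = -0.7741 < 0.
Iterate (Newton) starting at ψ = 0.5:
  ψ = 0.5000: g = -0.09957, g' = -0.9289 → ψ = 0.3928
  ψ = 0.3928: g = -0.00023, g' = -0.9360 → ψ = 0.3926
Converged at ψ = 0.3926.
Compositions from xᵢ = zᵢ/(1+ψ(Kᵢ−1)), yᵢ = Kᵢxᵢ:
  2-propanol: x = 0.2038, y = 0.6401
  n-octane: x = 0.1223, y = 0.1443
  n-decane: x = 0.6739, y = 0.2156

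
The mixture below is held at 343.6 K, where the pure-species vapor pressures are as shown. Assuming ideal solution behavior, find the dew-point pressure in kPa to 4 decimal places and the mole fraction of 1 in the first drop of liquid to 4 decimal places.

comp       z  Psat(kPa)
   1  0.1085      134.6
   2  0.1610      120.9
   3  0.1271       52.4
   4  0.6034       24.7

At the dew point ψ → 1, so Σzᵢ/Kᵢ = 1 with Kᵢ = Pᵢˢᵃᵗ/P ⇒ 1/P = Σzᵢ/Pᵢˢᵃᵗ.
1/P = 0.1085/134.6 + 0.1610/120.9 + 0.1271/52.4 + 0.6034/24.7 = 0.0289925 ⇒ P = 34.4917 kPa
xᵢ = zᵢP/Pᵢˢᵃᵗ ⇒ x_1 = 0.1085·34.4917/134.6 = 0.0278

Pdew = 34.4917 kPa, x_1 = 0.0278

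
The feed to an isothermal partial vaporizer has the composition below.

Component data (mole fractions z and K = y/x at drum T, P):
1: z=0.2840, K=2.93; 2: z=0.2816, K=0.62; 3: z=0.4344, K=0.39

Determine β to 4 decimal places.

β = 0.1732

Rachford–Rice: g(β) = Σ zᵢ(Kᵢ−1)/(1+β(Kᵢ−1)) = 0.
Feasibility: ΣzᵢKᵢ = 1.1761, Σzᵢ/Kᵢ = 1.6650 — both > 1, two phases present.
Newton iteration, β⁰ = 0.37:
  β = 0.3700: g = -0.14697, g' = -0.6847 → β = 0.1554
  β = 0.1554: g = 0.01524, g' = -0.8693 → β = 0.1729
  β = 0.1729: g = 0.00023, g' = -0.8433 → β = 0.1732
Converged at β = 0.1732.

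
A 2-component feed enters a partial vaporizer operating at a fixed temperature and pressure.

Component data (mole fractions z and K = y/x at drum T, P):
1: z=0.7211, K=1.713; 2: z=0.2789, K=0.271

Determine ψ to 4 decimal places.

Iterate (Newton) starting at ψ = 0.5:
  ψ = 0.5000: g = 0.05909, g' = -0.5662 → ψ = 0.6044
  ψ = 0.6044: g = -0.00413, g' = -0.6526 → ψ = 0.5980
Converged at ψ = 0.5980.

ψ = 0.5980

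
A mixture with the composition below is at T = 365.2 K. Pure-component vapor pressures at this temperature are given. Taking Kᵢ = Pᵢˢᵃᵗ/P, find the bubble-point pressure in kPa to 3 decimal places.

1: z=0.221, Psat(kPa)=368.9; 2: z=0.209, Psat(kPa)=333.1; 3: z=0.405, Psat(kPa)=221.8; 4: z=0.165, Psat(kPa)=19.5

At the bubble point ψ → 0, so ΣzᵢKᵢ = 1 with Kᵢ = Pᵢˢᵃᵗ/P ⇒ P = ΣzᵢPᵢˢᵃᵗ.
P = 0.221·368.9 + 0.209·333.1 + 0.405·221.8 + 0.165·19.5 = 244.191 kPa

Pbub = 244.191 kPa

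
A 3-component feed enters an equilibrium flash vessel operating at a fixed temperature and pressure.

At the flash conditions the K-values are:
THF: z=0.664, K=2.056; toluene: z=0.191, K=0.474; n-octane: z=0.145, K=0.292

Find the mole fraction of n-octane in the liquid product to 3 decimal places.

Rachford–Rice: g(β) = Σ zᵢ(Kᵢ−1)/(1+β(Kᵢ−1)) = 0.
g(0) = ΣzᵢKᵢ − 1 = 0.498 and g(1) = 1 − Σzᵢ/Kᵢ = -0.222, so a root lies in (0, 1).
Newton–Raphson from β = 0.5:
  β = 0.500: g = 0.1637, g' = -0.589 → β = 0.778
  β = 0.778: g = -0.0137, g' = -0.735 → β = 0.759
Converged at β = 0.759.
Compositions from xᵢ = zᵢ/(1+β(Kᵢ−1)), yᵢ = Kᵢxᵢ:
  THF: x = 0.369, y = 0.758
  toluene: x = 0.318, y = 0.151
  n-octane: x = 0.313, y = 0.092

x_n-octane = 0.313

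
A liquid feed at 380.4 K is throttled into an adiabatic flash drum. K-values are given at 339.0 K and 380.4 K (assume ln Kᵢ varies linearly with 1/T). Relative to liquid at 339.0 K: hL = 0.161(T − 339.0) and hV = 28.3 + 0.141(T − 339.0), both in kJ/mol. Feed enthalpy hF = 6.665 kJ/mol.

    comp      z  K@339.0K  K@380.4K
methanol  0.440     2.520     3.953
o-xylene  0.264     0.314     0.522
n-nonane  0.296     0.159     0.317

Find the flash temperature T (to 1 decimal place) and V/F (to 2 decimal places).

T = 341.1 K, V/F = 0.22

Adiabatic flash: solve Rachford–Rice at each trial T, then check hF = ψ·hV(T) + (1−ψ)·hL(T).
  T = 339.0 K: K = (2.520, 0.314, 0.159), RR gives ψ = 0.203, H_out = 5.758 kJ/mol
  T = 380.4 K: K = (3.953, 0.522, 0.317), RR gives ψ = 0.550, H_out = 21.779 kJ/mol
  T = 359.7 K: K = (3.197, 0.411, 0.229), RR gives ψ = 0.383, H_out = 14.020 kJ/mol
  T = 349.4 K: K = (2.850, 0.361, 0.192), RR gives ψ = 0.299, H_out = 10.078 kJ/mol
  T = 344.2 K: K = (2.683, 0.337, 0.175), RR gives ψ = 0.253, H_out = 7.979 kJ/mol
  T = 341.6 K: K = (2.601, 0.325, 0.167), RR gives ψ = 0.229, H_out = 6.886 kJ/mol
  T = 340.3 K: K = (2.560, 0.320, 0.163), RR gives ψ = 0.216, H_out = 6.327 kJ/mol
Linear interpolation between T = 340.3 (H_out = 6.327) and T = 341.6 (H_out = 6.886) on hF = 6.665 gives T ≈ 341.1 K, at which ψ = 0.22.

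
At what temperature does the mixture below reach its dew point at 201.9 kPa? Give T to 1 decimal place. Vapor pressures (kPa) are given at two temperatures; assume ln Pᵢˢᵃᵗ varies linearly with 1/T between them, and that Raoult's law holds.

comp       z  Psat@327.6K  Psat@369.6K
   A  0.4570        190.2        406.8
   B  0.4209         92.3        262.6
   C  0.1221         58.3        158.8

T = 352.9 K

Dew-point temperature: Σzᵢ·P/Pᵢˢᵃᵗ(T) = 1. Interpolate ln Pᵢˢᵃᵗ = aᵢ + bᵢ/T.
  T = 327.6 K: ΣzᵢP/Pᵢˢᵃᵗ = 1.8286
  T = 369.6 K: ΣzᵢP/Pᵢˢᵃᵗ = 0.7057
  T = 348.6 K: ΣzᵢP/Pᵢˢᵃᵗ = 1.1017
  T = 359.1 K: ΣzᵢP/Pᵢˢᵃᵗ = 0.8756
  T = 353.9 K: ΣzᵢP/Pᵢˢᵃᵗ = 0.9793
  T = 351.2 K: ΣzᵢP/Pᵢˢᵃᵗ = 1.0394
  T = 352.5 K: ΣzᵢP/Pᵢˢᵃᵗ = 1.0099
  T = 353.2 K: ΣzᵢP/Pᵢˢᵃᵗ = 0.9945
Interpolating between 352.5 K and 353.2 K gives T ≈ 352.9 K.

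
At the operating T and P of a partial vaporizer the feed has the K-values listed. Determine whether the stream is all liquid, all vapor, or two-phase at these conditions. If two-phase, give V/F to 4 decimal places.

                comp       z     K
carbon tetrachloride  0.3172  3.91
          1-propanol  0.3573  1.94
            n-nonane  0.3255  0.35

two-phase, V/F = 0.8295

ΣzᵢKᵢ = 2.0473; Σzᵢ/Kᵢ = 1.1953.
Both exceed 1, so a two-phase solution exists.
Material balance + equilibrium reduce to Σ zᵢ(Kᵢ−1)/(1+ψ(Kᵢ−1)) = 0.
Iterate (Newton) starting at ψ = 0.5:
  ψ = 0.5000: g = 0.29102, g' = -0.8936 → ψ = 0.8257
  ψ = 0.8257: g = 0.00371, g' = -0.9727 → ψ = 0.8295
Converged at ψ = 0.8295.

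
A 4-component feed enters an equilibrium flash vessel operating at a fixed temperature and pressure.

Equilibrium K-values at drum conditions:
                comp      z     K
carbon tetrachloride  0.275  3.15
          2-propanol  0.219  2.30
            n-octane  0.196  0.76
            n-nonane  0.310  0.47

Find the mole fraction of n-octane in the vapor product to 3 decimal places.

y_n-octane = 0.186

Material balance + equilibrium reduce to Σ zᵢ(Kᵢ−1)/(1+V/F(Kᵢ−1)) = 0.
Check two-phase: ΣzᵢKᵢ = 1.665 > 1 and Σzᵢ/Kᵢ = 1.100 > 1, so g(0) = 0.665 > 0 and g(1) = -0.100 < 0.
Newton–Raphson from V/F = 0.55:
  V/F = 0.550: g = 0.1508, g' = -0.581 → V/F = 0.810
  V/F = 0.810: g = 0.0083, g' = -0.542 → V/F = 0.825
Converged at V/F = 0.825.
Compositions from xᵢ = zᵢ/(1+V/F(Kᵢ−1)), yᵢ = Kᵢxᵢ:
  carbon tetrachloride: x = 0.099, y = 0.312
  2-propanol: x = 0.106, y = 0.243
  n-octane: x = 0.244, y = 0.186
  n-nonane: x = 0.551, y = 0.259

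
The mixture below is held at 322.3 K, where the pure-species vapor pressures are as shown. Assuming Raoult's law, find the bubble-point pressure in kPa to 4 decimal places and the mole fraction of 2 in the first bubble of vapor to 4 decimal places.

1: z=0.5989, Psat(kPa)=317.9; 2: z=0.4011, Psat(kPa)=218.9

At the bubble point ψ → 0, so ΣzᵢKᵢ = 1 with Kᵢ = Pᵢˢᵃᵗ/P ⇒ P = ΣzᵢPᵢˢᵃᵗ.
P = 0.5989·317.9 + 0.4011·218.9 = 278.1911 kPa
yᵢ = zᵢPᵢˢᵃᵗ/P ⇒ y_2 = 0.4011·218.9/278.1911 = 0.3156

Pbub = 278.1911 kPa, y_2 = 0.3156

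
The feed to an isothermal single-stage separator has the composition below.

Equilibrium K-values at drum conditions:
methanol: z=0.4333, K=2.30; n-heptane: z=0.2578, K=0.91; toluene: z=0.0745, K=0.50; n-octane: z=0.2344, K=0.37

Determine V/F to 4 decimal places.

V/F = 0.6025

Material balance + equilibrium reduce to Σ zᵢ(Kᵢ−1)/(1+V/F(Kᵢ−1)) = 0.
Check two-phase: ΣzᵢKᵢ = 1.3552 > 1 and Σzᵢ/Kᵢ = 1.2542 > 1, so g(0) = 0.3552 > 0 and g(1) = -0.2542 < 0.
Newton iteration, V/F⁰ = 0.5:
  V/F = 0.5000: g = 0.05185, g' = -0.5026 → V/F = 0.6031
  V/F = 0.6031: g = -0.00031, g' = -0.5126 → V/F = 0.6025
Converged at V/F = 0.6025.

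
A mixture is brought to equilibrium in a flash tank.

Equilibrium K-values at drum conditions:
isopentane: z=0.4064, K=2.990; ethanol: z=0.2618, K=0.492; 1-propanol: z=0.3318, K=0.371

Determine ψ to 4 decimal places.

ψ = 0.4054

Let ψ = V/F and solve Σ zᵢ(Kᵢ−1)/(1+ψ(Kᵢ−1)) = 0.
Check two-phase: ΣzᵢKᵢ = 1.4670 > 1 and Σzᵢ/Kᵢ = 1.5624 > 1, so g(0) = 0.4670 > 0 and g(1) = -0.5624 < 0.
Iterate (Newton) starting at ψ = 0.59:
  ψ = 0.5900: g = -0.14979, g' = -0.8102 → ψ = 0.4051
  ψ = 0.4051: g = 0.00023, g' = -0.8368 → ψ = 0.4054
Converged at ψ = 0.4054.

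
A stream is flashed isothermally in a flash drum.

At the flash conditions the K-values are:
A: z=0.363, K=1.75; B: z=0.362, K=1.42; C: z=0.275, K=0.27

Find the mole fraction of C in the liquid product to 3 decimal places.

Let ψ = V/F and solve Σ zᵢ(Kᵢ−1)/(1+ψ(Kᵢ−1)) = 0.
Check two-phase: ΣzᵢKᵢ = 1.224 > 1 and Σzᵢ/Kᵢ = 1.481 > 1, so g(0) = 0.224 > 0 and g(1) = -0.481 < 0.
Newton iteration, ψ⁰ = 0.59:
  ψ = 0.590: g = -0.0420, g' = -0.591 → ψ = 0.519
  ψ = 0.519: g = -0.0023, g' = -0.529 → ψ = 0.514
Converged at ψ = 0.514.
Compositions from xᵢ = zᵢ/(1+ψ(Kᵢ−1)), yᵢ = Kᵢxᵢ:
  A: x = 0.262, y = 0.458
  B: x = 0.298, y = 0.423
  C: x = 0.440, y = 0.119

x_C = 0.440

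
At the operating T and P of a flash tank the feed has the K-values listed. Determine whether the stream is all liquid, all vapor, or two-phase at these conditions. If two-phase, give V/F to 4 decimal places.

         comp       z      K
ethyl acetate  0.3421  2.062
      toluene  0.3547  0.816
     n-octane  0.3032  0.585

two-phase, V/F = 0.5255

ΣzᵢKᵢ = 1.1722; Σzᵢ/Kᵢ = 1.1189.
Both exceed 1, so a two-phase solution exists.
Material balance + equilibrium reduce to Σ zᵢ(Kᵢ−1)/(1+ψ(Kᵢ−1)) = 0.
Iterate (Newton) starting at ψ = 0.42:
  ψ = 0.4200: g = 0.02812, g' = -0.2752 → ψ = 0.5222
  ψ = 0.5222: g = 0.00086, g' = -0.2595 → ψ = 0.5255
Converged at ψ = 0.5255.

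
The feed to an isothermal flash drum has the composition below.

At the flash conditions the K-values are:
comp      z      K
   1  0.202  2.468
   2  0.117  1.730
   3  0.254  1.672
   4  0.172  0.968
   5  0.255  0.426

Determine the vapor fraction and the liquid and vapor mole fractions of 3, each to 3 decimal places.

Material balance + equilibrium reduce to Σ zᵢ(Kᵢ−1)/(1+ψ(Kᵢ−1)) = 0.
g(0) = ΣzᵢKᵢ − 1 = 0.401 and g(1) = 1 − Σzᵢ/Kᵢ = -0.078, so a root lies in (0, 1).
Newton–Raphson from ψ = 0.5:
  ψ = 0.500: g = 0.1505, g' = -0.408 → ψ = 0.869
  ψ = 0.869: g = -0.0073, g' = -0.488 → ψ = 0.854
Converged at ψ = 0.854.
Compositions from xᵢ = zᵢ/(1+ψ(Kᵢ−1)), yᵢ = Kᵢxᵢ:
  1: x = 0.090, y = 0.221
  2: x = 0.072, y = 0.125
  3: x = 0.161, y = 0.270
  4: x = 0.177, y = 0.171
  5: x = 0.500, y = 0.213

ψ = 0.854, x_3 = 0.161, y_3 = 0.270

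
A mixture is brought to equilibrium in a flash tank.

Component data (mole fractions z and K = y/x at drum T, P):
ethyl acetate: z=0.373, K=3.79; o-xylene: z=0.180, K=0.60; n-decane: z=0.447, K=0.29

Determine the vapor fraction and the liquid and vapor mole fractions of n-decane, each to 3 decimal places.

Material balance + equilibrium reduce to Σ zᵢ(Kᵢ−1)/(1+ψ(Kᵢ−1)) = 0.
g(0) = ΣzᵢKᵢ − 1 = 0.651 and g(1) = 1 − Σzᵢ/Kᵢ = -0.940, so a root lies in (0, 1).
Newton iteration, ψ⁰ = 0.54:
  ψ = 0.540: g = -0.1914, g' = -1.102 → ψ = 0.366
  ψ = 0.366: g = 0.0014, g' = -1.161 → ψ = 0.368
Converged at ψ = 0.368.
Compositions from xᵢ = zᵢ/(1+ψ(Kᵢ−1)), yᵢ = Kᵢxᵢ:
  ethyl acetate: x = 0.184, y = 0.698
  o-xylene: x = 0.211, y = 0.127
  n-decane: x = 0.605, y = 0.175

ψ = 0.368, x_n-decane = 0.605, y_n-decane = 0.175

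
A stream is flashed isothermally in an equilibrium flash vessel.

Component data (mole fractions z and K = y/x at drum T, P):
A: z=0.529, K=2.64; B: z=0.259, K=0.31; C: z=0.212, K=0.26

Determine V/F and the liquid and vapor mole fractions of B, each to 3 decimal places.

V/F = 0.455, x_B = 0.377, y_B = 0.117

Material balance + equilibrium reduce to Σ zᵢ(Kᵢ−1)/(1+V/F(Kᵢ−1)) = 0.
g(0) = ΣzᵢKᵢ − 1 = 0.532 and g(1) = 1 − Σzᵢ/Kᵢ = -0.851, so a root lies in (0, 1).
Newton iteration, V/F⁰ = 0.5:
  V/F = 0.500: g = -0.0452, g' = -1.009 → V/F = 0.455
Converged at V/F = 0.455.
Compositions from xᵢ = zᵢ/(1+V/F(Kᵢ−1)), yᵢ = Kᵢxᵢ:
  A: x = 0.303, y = 0.800
  B: x = 0.377, y = 0.117
  C: x = 0.320, y = 0.083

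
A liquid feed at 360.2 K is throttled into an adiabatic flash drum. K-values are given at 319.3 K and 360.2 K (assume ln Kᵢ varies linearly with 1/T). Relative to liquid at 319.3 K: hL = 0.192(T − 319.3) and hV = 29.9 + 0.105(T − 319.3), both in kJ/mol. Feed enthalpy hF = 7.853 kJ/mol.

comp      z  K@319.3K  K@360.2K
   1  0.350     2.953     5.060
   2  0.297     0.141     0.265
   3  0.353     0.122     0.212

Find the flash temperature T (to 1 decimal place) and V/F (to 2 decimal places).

T = 334.3 K, V/F = 0.17

Adiabatic flash: solve Rachford–Rice at each trial T, then check hF = ψ·hV(T) + (1−ψ)·hL(T).
  T = 319.3 K: K = (2.953, 0.141, 0.122), RR gives ψ = 0.070, H_out = 2.087 kJ/mol
  T = 360.2 K: K = (5.060, 0.265, 0.212), RR gives ψ = 0.298, H_out = 15.702 kJ/mol
  T = 339.8 K: K = (3.931, 0.197, 0.164), RR gives ψ = 0.204, H_out = 9.686 kJ/mol
  T = 329.6 K: K = (3.425, 0.168, 0.142), RR gives ψ = 0.146, H_out = 6.198 kJ/mol
  T = 334.7 K: K = (3.673, 0.182, 0.153), RR gives ψ = 0.177, H_out = 7.998 kJ/mol
  T = 332.1 K: K = (3.545, 0.175, 0.147), RR gives ψ = 0.161, H_out = 7.096 kJ/mol
  T = 333.4 K: K = (3.609, 0.178, 0.150), RR gives ψ = 0.169, H_out = 7.551 kJ/mol
Linear interpolation between T = 333.4 (H_out = 7.551) and T = 334.7 (H_out = 7.998) on hF = 7.853 gives T ≈ 334.3 K, at which ψ = 0.17.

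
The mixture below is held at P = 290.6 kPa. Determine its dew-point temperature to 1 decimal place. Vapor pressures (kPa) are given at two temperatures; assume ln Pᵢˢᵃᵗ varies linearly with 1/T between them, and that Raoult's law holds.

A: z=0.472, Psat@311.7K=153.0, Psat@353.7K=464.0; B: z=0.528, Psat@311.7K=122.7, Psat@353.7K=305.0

Dew-point temperature: Σzᵢ·P/Pᵢˢᵃᵗ(T) = 1. Interpolate ln Pᵢˢᵃᵗ = aᵢ + bᵢ/T.
  T = 311.7 K: ΣzᵢP/Pᵢˢᵃᵗ = 2.1470
  T = 353.7 K: ΣzᵢP/Pᵢˢᵃᵗ = 0.7987
  T = 332.7 K: ΣzᵢP/Pᵢˢᵃᵗ = 1.2678
  T = 343.2 K: ΣzᵢP/Pᵢˢᵃᵗ = 0.9989
  T = 337.9 K: ΣzᵢP/Pᵢˢᵃᵗ = 1.1245
  T = 340.5 K: ΣzᵢP/Pᵢˢᵃᵗ = 1.0605
Interpolating between 340.5 K and 343.2 K gives T ≈ 343.2 K.

T = 343.2 K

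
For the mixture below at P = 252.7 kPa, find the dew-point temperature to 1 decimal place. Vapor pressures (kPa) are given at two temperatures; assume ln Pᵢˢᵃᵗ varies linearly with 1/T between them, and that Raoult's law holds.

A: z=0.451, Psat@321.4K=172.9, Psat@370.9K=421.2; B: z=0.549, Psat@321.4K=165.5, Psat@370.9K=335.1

T = 345.1 K

Dew-point temperature: Σzᵢ·P/Pᵢˢᵃᵗ(T) = 1. Interpolate ln Pᵢˢᵃᵗ = aᵢ + bᵢ/T.
  T = 321.4 K: ΣzᵢP/Pᵢˢᵃᵗ = 1.4974
  T = 370.9 K: ΣzᵢP/Pᵢˢᵃᵗ = 0.6846
  T = 346.1 K: ΣzᵢP/Pᵢˢᵃᵗ = 0.9843
  T = 333.8 K: ΣzᵢP/Pᵢˢᵃᵗ = 1.2033
  T = 340.0 K: ΣzᵢP/Pᵢˢᵃᵗ = 1.0854
  T = 343.1 K: ΣzᵢP/Pᵢˢᵃᵗ = 1.0323
  T = 344.6 K: ΣzᵢP/Pᵢˢᵃᵗ = 1.0079
Interpolating between 344.6 K and 346.1 K gives T ≈ 345.1 K.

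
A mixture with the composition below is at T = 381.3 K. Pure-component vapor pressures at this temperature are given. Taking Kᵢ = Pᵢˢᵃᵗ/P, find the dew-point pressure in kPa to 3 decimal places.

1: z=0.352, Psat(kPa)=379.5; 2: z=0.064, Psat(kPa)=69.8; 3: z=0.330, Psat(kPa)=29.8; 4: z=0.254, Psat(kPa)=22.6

At the dew point ψ → 1, so Σzᵢ/Kᵢ = 1 with Kᵢ = Pᵢˢᵃᵗ/P ⇒ 1/P = Σzᵢ/Pᵢˢᵃᵗ.
1/P = 0.352/379.5 + 0.064/69.8 + 0.330/29.8 + 0.254/22.6 = 0.024157 ⇒ P = 41.396 kPa

Pdew = 41.396 kPa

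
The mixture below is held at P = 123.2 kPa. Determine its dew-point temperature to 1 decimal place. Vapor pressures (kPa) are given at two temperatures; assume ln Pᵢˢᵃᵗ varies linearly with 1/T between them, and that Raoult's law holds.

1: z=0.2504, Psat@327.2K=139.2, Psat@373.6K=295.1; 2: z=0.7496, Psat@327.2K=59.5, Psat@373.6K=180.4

Dew-point temperature: Σzᵢ·P/Pᵢˢᵃᵗ(T) = 1. Interpolate ln Pᵢˢᵃᵗ = aᵢ + bᵢ/T.
  T = 327.2 K: ΣzᵢP/Pᵢˢᵃᵗ = 1.7737
  T = 373.6 K: ΣzᵢP/Pᵢˢᵃᵗ = 0.6165
  T = 350.4 K: ΣzᵢP/Pᵢˢᵃᵗ = 1.0077
  T = 362.0 K: ΣzᵢP/Pᵢˢᵃᵗ = 0.7816
  T = 356.2 K: ΣzᵢP/Pᵢˢᵃᵗ = 0.8856
  T = 353.3 K: ΣzᵢP/Pᵢˢᵃᵗ = 0.9441
  T = 351.9 K: ΣzᵢP/Pᵢˢᵃᵗ = 0.9742
Interpolating between 350.4 K and 351.9 K gives T ≈ 350.7 K.

T = 350.7 K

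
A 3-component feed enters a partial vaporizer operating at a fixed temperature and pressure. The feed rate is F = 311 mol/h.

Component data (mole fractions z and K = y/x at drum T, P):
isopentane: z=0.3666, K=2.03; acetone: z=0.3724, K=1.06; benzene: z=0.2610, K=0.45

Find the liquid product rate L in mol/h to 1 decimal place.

Let β = V/F and solve Σ zᵢ(Kᵢ−1)/(1+β(Kᵢ−1)) = 0.
g(0) = ΣzᵢKᵢ − 1 = 0.2564 and g(1) = 1 − Σzᵢ/Kᵢ = -0.1119, so a root lies in (0, 1).
Newton–Raphson from β = 0.32:
  β = 0.3200: g = 0.13171, g' = -0.3376 → β = 0.7102
  β = 0.7102: g = 0.00396, g' = -0.3436 → β = 0.7217
  β = 0.7217: g = -0.00002, g' = -0.3463 → β = 0.7216
Converged at β = 0.7216.
Then V = β·F = 0.7216·311 = 224.4 mol/h and L = F − V = 86.6 mol/h.

L = 86.6 mol/h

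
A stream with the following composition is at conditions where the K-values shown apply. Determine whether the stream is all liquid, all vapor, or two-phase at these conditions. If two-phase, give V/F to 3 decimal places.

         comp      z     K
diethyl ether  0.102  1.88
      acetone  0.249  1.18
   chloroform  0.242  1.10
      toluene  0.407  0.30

all liquid

ΣzᵢKᵢ = 0.874; Σzᵢ/Kᵢ = 1.842.
Since ΣzᵢKᵢ < 1 the mixture is below its bubble point — single liquid phase.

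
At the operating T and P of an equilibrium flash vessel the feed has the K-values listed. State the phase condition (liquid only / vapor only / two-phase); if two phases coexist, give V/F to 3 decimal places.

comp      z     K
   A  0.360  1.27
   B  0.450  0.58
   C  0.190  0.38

liquid only

ΣzᵢKᵢ = 0.790; Σzᵢ/Kᵢ = 1.559.
Since ΣzᵢKᵢ < 1 the mixture is below its bubble point — single liquid phase.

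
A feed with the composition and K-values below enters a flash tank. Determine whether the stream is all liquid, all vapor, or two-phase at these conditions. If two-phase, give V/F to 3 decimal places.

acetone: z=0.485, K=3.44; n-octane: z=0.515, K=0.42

ΣzᵢKᵢ = 1.885; Σzᵢ/Kᵢ = 1.367.
Both exceed 1, so a two-phase solution exists.
Binary case is linear: z₁(K₁−1)(1+ψ(K₂−1)) + z₂(K₂−1)(1+ψ(K₁−1)) = 0
⇒ ψ = [z₁(K₁−1)+z₂(K₂−1)] / [−(K₁−1)(K₂−1)] = 0.8847/1.4152 = 0.625

two-phase, V/F = 0.625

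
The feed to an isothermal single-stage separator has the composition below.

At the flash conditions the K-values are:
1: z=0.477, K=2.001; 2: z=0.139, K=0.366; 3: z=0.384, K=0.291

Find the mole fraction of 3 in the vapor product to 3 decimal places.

y_3 = 0.127

Let β = V/F and solve Σ zᵢ(Kᵢ−1)/(1+β(Kᵢ−1)) = 0.
Check two-phase: ΣzᵢKᵢ = 1.117 > 1 and Σzᵢ/Kᵢ = 1.938 > 1, so g(0) = 0.117 > 0 and g(1) = -0.938 < 0.
Iterate (Newton) starting at β = 0.5:
  β = 0.500: g = -0.2326, g' = -0.795 → β = 0.208
  β = 0.208: g = -0.0254, g' = -0.667 → β = 0.170
Converged at β = 0.170.
Compositions from xᵢ = zᵢ/(1+β(Kᵢ−1)), yᵢ = Kᵢxᵢ:
  1: x = 0.408, y = 0.816
  2: x = 0.156, y = 0.057
  3: x = 0.436, y = 0.127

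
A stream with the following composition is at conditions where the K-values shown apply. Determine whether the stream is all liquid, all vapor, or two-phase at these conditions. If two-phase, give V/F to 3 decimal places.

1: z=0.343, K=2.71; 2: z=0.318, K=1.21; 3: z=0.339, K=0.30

two-phase, V/F = 0.517

ΣzᵢKᵢ = 1.416; Σzᵢ/Kᵢ = 1.519.
Both exceed 1, so a two-phase solution exists.
Iterate (Newton) starting at ψ = 0.66:
  ψ = 0.660: g = -0.1069, g' = -0.806 → ψ = 0.527
  ψ = 0.527: g = -0.0077, g' = -0.706 → ψ = 0.517
Converged at ψ = 0.517.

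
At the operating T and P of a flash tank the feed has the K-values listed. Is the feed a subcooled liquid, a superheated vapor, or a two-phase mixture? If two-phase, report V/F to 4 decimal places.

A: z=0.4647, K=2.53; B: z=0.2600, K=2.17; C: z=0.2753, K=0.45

superheated vapor

ΣzᵢKᵢ = 1.8638; Σzᵢ/Kᵢ = 0.9153.
Since Σzᵢ/Kᵢ < 1 the mixture is above its dew point — single vapor phase.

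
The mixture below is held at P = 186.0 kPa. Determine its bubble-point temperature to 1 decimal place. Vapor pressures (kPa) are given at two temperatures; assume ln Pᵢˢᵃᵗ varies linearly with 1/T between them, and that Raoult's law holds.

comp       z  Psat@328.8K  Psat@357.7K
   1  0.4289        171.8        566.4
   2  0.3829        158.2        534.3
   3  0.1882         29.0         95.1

Bubble-point temperature: ΣzᵢPᵢˢᵃᵗ(T) = P. Interpolate ln Pᵢˢᵃᵗ = aᵢ + bᵢ/T.
  T = 328.8 K: ΣzᵢPᵢˢᵃᵗ = 139.72 kPa
  T = 357.7 K: ΣzᵢPᵢˢᵃᵗ = 465.41 kPa
  T = 343.2 K: ΣzᵢPᵢˢᵃᵗ = 261.00 kPa
  T = 336.0 K: ΣzᵢPᵢˢᵃᵗ = 192.24 kPa
  T = 332.4 K: ΣzᵢPᵢˢᵃᵗ = 164.17 kPa
  T = 334.2 K: ΣzᵢPᵢˢᵃᵗ = 177.73 kPa
Interpolating between 334.2 K and 336.0 K gives T ≈ 335.2 K.

T = 335.2 K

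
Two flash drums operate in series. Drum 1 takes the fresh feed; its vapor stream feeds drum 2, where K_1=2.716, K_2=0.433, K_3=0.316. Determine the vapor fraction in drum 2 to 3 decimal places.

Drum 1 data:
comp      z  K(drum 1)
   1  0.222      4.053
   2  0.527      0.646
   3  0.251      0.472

Drum 1:
Rachford–Rice: g(ψ₁) = Σ zᵢ(Kᵢ−1)/(1+ψ₁(Kᵢ−1)) = 0.
Check two-phase: ΣzᵢKᵢ = 1.359 > 1 and Σzᵢ/Kᵢ = 1.402 > 1, so g(0) = 0.359 > 0 and g(1) = -0.402 < 0.
Newton–Raphson from ψ₁ = 0.38:
  ψ₁ = 0.380: g = -0.0676, g' = -0.641 → ψ₁ = 0.275
  ψ₁ = 0.275: g = 0.0070, g' = -0.789 → ψ₁ = 0.284
Converged at ψ₁ = 0.284.
Drum-1 compositions:
  1: x = 0.119, y = 0.482
  2: x = 0.586, y = 0.378
  3: x = 0.295, y = 0.139
Drum-2 feed = drum-1 vapor: z₂ = (0.4822, 0.3784, 0.1393).
Drum 2:
Rachford–Rice: g(ψ₂) = Σ zᵢ(Kᵢ−1)/(1+ψ₂(Kᵢ−1)) = 0.
Feasibility: ΣzᵢKᵢ = 1.518, Σzᵢ/Kᵢ = 1.492 — both > 1, two phases present.
Newton iteration, ψ₂⁰ = 0.5:
  ψ₂ = 0.500: g = 0.0011, g' = -0.799 → ψ₂ = 0.501
Converged at ψ₂ = 0.501.
  1: x = 0.259, y = 0.704
  2: x = 0.529, y = 0.229
  3: x = 0.212, y = 0.067

V/F (drum 2) = 0.501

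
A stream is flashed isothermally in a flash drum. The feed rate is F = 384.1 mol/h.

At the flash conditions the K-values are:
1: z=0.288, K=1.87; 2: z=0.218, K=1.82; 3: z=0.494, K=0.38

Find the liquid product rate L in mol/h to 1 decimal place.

Newton–Raphson from ψ = 0.5:
  ψ = 0.500: g = -0.1425, g' = -0.578 → ψ = 0.254
  ψ = 0.254: g = -0.0102, g' = -0.514 → ψ = 0.234
Converged at ψ = 0.234.
Then V = ψ·F = 0.2338·384.1 = 89.8 mol/h and L = F − V = 294.3 mol/h.

L = 294.3 mol/h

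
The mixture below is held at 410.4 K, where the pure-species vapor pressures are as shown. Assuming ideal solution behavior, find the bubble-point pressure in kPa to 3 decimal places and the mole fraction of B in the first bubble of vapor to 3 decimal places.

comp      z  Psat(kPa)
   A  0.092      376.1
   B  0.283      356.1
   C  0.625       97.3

At the bubble point ψ → 0, so ΣzᵢKᵢ = 1 with Kᵢ = Pᵢˢᵃᵗ/P ⇒ P = ΣzᵢPᵢˢᵃᵗ.
P = 0.092·376.1 + 0.283·356.1 + 0.625·97.3 = 196.190 kPa
yᵢ = zᵢPᵢˢᵃᵗ/P ⇒ y_B = 0.283·356.1/196.190 = 0.514

Pbub = 196.190 kPa, y_B = 0.514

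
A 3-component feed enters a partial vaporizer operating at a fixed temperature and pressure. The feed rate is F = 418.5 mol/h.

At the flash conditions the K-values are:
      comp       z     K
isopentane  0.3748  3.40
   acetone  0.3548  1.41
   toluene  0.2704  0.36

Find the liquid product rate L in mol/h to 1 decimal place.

L = 50.3 mol/h

Rachford–Rice: g(ψ) = Σ zᵢ(Kᵢ−1)/(1+ψ(Kᵢ−1)) = 0.
Feasibility: ΣzᵢKᵢ = 1.8719, Σzᵢ/Kᵢ = 1.1130 — both > 1, two phases present.
Newton iteration, ψ⁰ = 0.6:
  ψ = 0.6000: g = 0.20447, g' = -0.6929 → ψ = 0.8951
  ψ = 0.8951: g = -0.01301, g' = -0.8568 → ψ = 0.8799
  ψ = 0.8799: g = -0.00016, g' = -0.8355 → ψ = 0.8797
Converged at ψ = 0.8797.
Then V = ψ·F = 0.8797·418.5 = 368.2 mol/h and L = F − V = 50.3 mol/h.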